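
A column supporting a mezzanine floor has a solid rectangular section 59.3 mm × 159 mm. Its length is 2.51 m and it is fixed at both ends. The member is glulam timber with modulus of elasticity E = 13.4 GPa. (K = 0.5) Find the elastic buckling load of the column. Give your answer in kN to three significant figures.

P_cr ≈ 232 kN

Buckling occurs about the weak axis: I_min = h·b³/12 with b = 59.3 mm (the shorter side).
I_min = 159×59.3³/12 = 2.763×10^6 mm⁴
I = 2.763×10^6 mm⁴ = 2.763×10^-6 m⁴
Effective length L_e = K·L = 0.5 × 2.51 = 1.255 m
P_cr = π²EI / L_e² = π² × 13.4×10⁹ × 2.763×10^-6 / 1.255² = 2.320×10^5 N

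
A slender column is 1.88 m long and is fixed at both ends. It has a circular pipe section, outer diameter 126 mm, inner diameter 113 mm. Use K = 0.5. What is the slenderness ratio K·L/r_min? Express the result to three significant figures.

d_o = 126 mm, d_i = 113 mm
I = π(d_o⁴ − d_i⁴)/64 = π(126⁴ − 113.0⁴)/64 = 4.369×10^6 mm⁴
A = 2.440×10^3 mm²;  r_min = √(I/A) = √(4.369×10^6/2.440×10^3) = 42.31 mm
L_e = K·L = 0.5 × 1.88 m = 0.9400 m = 940.00 mm
λ = L_e / r_min = 940.00 / 42.31 = 22.2

λ ≈ 22.2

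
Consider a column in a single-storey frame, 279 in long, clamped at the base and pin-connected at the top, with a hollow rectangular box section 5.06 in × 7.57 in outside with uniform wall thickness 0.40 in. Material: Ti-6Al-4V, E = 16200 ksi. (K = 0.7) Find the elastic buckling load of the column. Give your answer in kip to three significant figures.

P_cr ≈ 160 kip

Inner dimensions: h_i = 7.57 − 2×0.40 = 6.770 in, b_i = 5.06 − 2×0.40 = 4.260 in
Weak-axis I_min = (h_o·b_o³ − h_i·b_i³)/12 with b_o = 5.06, b_i = 4.260 in (shorter outer/inner sides).
I_min = (7.57×5.06³ − 6.770×4.260³)/12 = 38.11 in⁴
Effective length L_e = K·L = 0.7 × 279 = 195.3 in
P_cr = π²EI / L_e² = π² × 16200×10³ × 38.11 / 195.3² = 1.598×10^5 lb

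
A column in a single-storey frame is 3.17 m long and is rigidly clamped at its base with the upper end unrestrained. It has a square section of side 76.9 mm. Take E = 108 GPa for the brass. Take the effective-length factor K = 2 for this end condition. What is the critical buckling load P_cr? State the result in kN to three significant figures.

P_cr ≈ 77.3 kN

I = a⁴/12 = 76.9⁴/12 = 2.914×10^6 mm⁴
I = 2.914×10^6 mm⁴ = 2.914×10^-6 m⁴
Effective length L_e = K·L = 2 × 3.17 = 6.340 m
P_cr = π²EI / L_e² = π² × 108×10⁹ × 2.914×10^-6 / 6.340² = 7.728×10^4 N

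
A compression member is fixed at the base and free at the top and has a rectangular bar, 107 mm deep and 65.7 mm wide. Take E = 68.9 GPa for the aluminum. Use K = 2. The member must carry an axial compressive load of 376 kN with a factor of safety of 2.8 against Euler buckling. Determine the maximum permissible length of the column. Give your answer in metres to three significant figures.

Buckling occurs about the weak axis: I_min = h·b³/12 with b = 65.7 mm (the shorter side).
I_min = 107×65.7³/12 = 2.529×10^6 mm⁴
I = 2.529×10^-6 m⁴
Required critical load P_cr = n·P = 2.8 × 376 = 1053 kN = 1.053×10^6 N
From P_cr = π²EI/(K·L)²:  L = (1/K)·√(π²EI/P_cr) = (1/2)·√(π²×6.89×10^10×2.529×10^-6/1.053×10^6)
L = 0.639 m

L_max ≈ 0.639 m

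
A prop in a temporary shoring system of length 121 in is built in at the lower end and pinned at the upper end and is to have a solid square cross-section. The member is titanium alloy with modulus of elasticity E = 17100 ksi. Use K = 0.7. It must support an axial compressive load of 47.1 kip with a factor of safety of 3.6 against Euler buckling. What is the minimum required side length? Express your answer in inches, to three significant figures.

Required P_cr = n·P = 3.6 × 47.1 = 169.6 kip
L_e = K·L = 0.7 × 121 = 84.70 in
Required I = P_cr·L_e²/(π²E) = 1.696×10^5 × 84.70² / (π² × 1.71×10^7) = 7.208 in⁴
Solid square: I = a⁴/12  ⇒  a = (12I)^(1/4) = (12×7.208)^(1/4) = 3.05 in

a ≈ 3.05 in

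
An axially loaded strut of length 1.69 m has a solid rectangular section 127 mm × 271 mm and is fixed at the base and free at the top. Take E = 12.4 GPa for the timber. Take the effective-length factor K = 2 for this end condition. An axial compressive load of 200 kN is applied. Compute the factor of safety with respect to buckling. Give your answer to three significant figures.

n ≈ 2.48

Buckling occurs about the weak axis: I_min = h·b³/12 with b = 127 mm (the shorter side).
I_min = 271×127³/12 = 4.626×10^7 mm⁴
I = 4.626×10^7 mm⁴ = 4.626×10^-5 m⁴
Effective length L_e = K·L = 2 × 1.69 = 3.380 m
P_cr = π²EI / L_e² = π² × 12.4×10⁹ × 4.626×10^-5 / 3.380² = 4.955×10^5 N
Factor of safety n = P_cr / P = 495.55 / 200 = 2.48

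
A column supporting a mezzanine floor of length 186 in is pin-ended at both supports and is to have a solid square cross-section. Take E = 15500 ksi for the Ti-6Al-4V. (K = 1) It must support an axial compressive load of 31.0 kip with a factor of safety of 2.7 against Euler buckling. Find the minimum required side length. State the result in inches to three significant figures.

Required P_cr = n·P = 2.7 × 31.0 = 83.70 kip
L_e = K·L = 1 × 186 = 186.0 in
Required I = P_cr·L_e²/(π²E) = 8.370×10^4 × 186.0² / (π² × 1.55×10^7) = 18.93 in⁴
Solid square: I = a⁴/12  ⇒  a = (12I)^(1/4) = (12×18.93)^(1/4) = 3.88 in

a ≈ 3.88 in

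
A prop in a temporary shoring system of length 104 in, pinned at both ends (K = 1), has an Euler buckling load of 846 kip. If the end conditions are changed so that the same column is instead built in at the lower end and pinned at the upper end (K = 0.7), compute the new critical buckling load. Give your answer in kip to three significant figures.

P_cr ≈ 1730 kip

P_cr ∝ 1/K², so P_cr,new = P_cr,old × (K_old/K_new)² = 846 × (1/0.7)²
= 846 × 2.041 = 1730 kip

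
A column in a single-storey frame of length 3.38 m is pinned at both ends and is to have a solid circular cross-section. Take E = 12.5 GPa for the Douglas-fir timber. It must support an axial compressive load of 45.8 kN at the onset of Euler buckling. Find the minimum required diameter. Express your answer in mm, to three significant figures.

d ≈ 96.4 mm

L_e = K·L = 1 × 3.38 = 3.380 m
Required I = P_cr·L_e²/(π²E) = 4.580×10^4 × 3.380² / (π² × 1.25×10^10) = 4.241×10^-6 m⁴
I_req = 4.241×10^6 mm⁴
Solid circle: I = πd⁴/64  ⇒  d = (64I/π)^(1/4) = (64×4.241×10^6/π)^(1/4) = 96.4 mm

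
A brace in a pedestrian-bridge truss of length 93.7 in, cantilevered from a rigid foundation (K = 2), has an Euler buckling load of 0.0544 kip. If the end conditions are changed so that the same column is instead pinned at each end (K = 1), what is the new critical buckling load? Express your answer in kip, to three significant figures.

P_cr ∝ 1/K², so P_cr,new = P_cr,old × (K_old/K_new)² = 0.0544 × (2/1)²
= 0.0544 × 4.000 = 0.218 kip

P_cr ≈ 0.218 kip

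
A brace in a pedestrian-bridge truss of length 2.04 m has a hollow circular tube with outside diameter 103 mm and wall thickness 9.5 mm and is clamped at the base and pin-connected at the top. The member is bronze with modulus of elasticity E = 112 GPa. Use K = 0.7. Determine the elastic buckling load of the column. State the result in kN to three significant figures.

Inner diameter d_i = 103 − 2×9.5 = 84.00 mm
I = π(d_o⁴ − d_i⁴)/64 = π(103⁴ − 84.00⁴)/64 = 3.081×10^6 mm⁴
I = 3.081×10^6 mm⁴ = 3.081×10^-6 m⁴
Effective length L_e = K·L = 0.7 × 2.04 = 1.428 m
P_cr = π²EI / L_e² = π² × 112×10⁹ × 3.081×10^-6 / 1.428² = 1.670×10^6 N

P_cr ≈ 1670 kN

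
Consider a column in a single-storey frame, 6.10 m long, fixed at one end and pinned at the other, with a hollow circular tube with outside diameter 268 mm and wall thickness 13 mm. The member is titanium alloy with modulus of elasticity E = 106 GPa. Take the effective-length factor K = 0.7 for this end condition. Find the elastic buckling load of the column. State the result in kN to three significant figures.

P_cr ≈ 4870 kN

Inner diameter d_i = 268 − 2×13 = 242.0 mm
I = π(d_o⁴ − d_i⁴)/64 = π(268⁴ − 242.0⁴)/64 = 8.487×10^7 mm⁴
I = 8.487×10^7 mm⁴ = 8.487×10^-5 m⁴
Effective length L_e = K·L = 0.7 × 6.10 = 4.270 m
P_cr = π²EI / L_e² = π² × 106×10⁹ × 8.487×10^-5 / 4.270² = 4.870×10^6 N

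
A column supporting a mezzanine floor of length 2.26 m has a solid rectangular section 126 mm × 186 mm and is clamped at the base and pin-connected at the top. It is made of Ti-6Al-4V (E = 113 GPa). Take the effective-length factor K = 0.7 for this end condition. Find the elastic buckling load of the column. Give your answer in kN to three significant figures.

Buckling occurs about the weak axis: I_min = h·b³/12 with b = 126 mm (the shorter side).
I_min = 186×126³/12 = 3.101×10^7 mm⁴
I = 3.101×10^7 mm⁴ = 3.101×10^-5 m⁴
Effective length L_e = K·L = 0.7 × 2.26 = 1.582 m
P_cr = π²EI / L_e² = π² × 113×10⁹ × 3.101×10^-5 / 1.582² = 1.382×10^7 N

P_cr ≈ 13800 kN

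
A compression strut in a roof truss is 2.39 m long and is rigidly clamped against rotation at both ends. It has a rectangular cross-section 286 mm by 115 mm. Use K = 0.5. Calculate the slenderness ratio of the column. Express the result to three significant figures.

For a rectangle r_min = b/√12 = 115/√12 = 33.20 mm
L_e = K·L = 0.5 × 2.39 m = 1.195 m = 1195.0 mm
λ = L_e / r_min = 1195.0 / 33.20 = 36.0

λ ≈ 36.0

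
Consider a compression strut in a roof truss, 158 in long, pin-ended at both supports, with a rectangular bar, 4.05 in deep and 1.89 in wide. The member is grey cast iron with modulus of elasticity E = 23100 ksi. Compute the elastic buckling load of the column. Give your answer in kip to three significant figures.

Buckling occurs about the weak axis: I_min = h·b³/12 with b = 1.89 in (the shorter side).
I_min = 4.05×1.89³/12 = 2.279 in⁴
Effective length L_e = K·L = 1 × 158 = 158.0 in
P_cr = π²EI / L_e² = π² × 23100×10³ × 2.279 / 158.0² = 2.081×10^4 lb

P_cr ≈ 20.8 kip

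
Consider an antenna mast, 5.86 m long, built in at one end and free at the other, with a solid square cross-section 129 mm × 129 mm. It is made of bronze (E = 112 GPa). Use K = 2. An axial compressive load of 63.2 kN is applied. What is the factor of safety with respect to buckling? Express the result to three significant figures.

I = a⁴/12 = 129⁴/12 = 2.308×10^7 mm⁴
I = 2.308×10^7 mm⁴ = 2.308×10^-5 m⁴
Effective length L_e = K·L = 2 × 5.86 = 11.72 m
P_cr = π²EI / L_e² = π² × 112×10⁹ × 2.308×10^-5 / 11.72² = 1.857×10^5 N
Factor of safety n = P_cr / P = 185.71 / 63.2 = 2.94

n ≈ 2.94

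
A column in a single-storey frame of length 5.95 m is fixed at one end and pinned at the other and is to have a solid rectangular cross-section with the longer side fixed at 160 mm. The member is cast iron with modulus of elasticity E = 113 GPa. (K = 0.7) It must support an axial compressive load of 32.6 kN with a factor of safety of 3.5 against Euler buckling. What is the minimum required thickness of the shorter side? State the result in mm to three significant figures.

Required P_cr = n·P = 3.5 × 32.6 = 114.1 kN
L_e = K·L = 0.7 × 5.95 = 4.165 m
Required I = P_cr·L_e²/(π²E) = 1.141×10^5 × 4.165² / (π² × 1.13×10^11) = 1.775×10^-6 m⁴
I_req = 1.775×10^6 mm⁴
Rectangle, weak axis: I_min = h·b³/12 with h = 160 mm fixed  ⇒  b = (12I/h)^(1/3) = 51.1 mm

b ≈ 51.1 mm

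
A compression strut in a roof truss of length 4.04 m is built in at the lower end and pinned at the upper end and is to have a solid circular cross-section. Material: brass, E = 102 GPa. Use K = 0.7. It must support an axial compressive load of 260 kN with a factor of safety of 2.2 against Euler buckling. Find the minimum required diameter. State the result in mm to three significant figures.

d ≈ 98.1 mm

Required P_cr = n·P = 2.2 × 260 = 572.0 kN
L_e = K·L = 0.7 × 4.04 = 2.828 m
Required I = P_cr·L_e²/(π²E) = 5.720×10^5 × 2.828² / (π² × 1.02×10^11) = 4.544×10^-6 m⁴
I_req = 4.544×10^6 mm⁴
Solid circle: I = πd⁴/64  ⇒  d = (64I/π)^(1/4) = (64×4.544×10^6/π)^(1/4) = 98.1 mm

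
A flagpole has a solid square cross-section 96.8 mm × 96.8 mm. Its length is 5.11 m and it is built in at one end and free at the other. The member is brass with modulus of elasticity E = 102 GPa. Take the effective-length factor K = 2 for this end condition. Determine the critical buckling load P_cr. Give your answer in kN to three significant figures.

P_cr ≈ 70.5 kN

I = a⁴/12 = 96.8⁴/12 = 7.317×10^6 mm⁴
I = 7.317×10^6 mm⁴ = 7.317×10^-6 m⁴
Effective length L_e = K·L = 2 × 5.11 = 10.22 m
P_cr = π²EI / L_e² = π² × 102×10⁹ × 7.317×10^-6 / 10.22² = 7.052×10^4 N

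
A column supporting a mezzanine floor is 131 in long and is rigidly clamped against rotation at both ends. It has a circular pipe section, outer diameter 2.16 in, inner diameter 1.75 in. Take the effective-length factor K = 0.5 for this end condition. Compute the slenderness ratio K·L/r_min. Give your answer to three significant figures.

d_o = 2.16 in, d_i = 1.75 in
I = π(d_o⁴ − d_i⁴)/64 = π(2.16⁴ − 1.750⁴)/64 = 0.6081 in⁴
A = 1.259 in²;  r_min = √(I/A) = √(0.6081/1.259) = 0.6950 in
L_e = K·L = 0.5 × 131 = 65.50 in
λ = L_e / r_min = 65.500 / 0.6950 = 94.2

λ ≈ 94.2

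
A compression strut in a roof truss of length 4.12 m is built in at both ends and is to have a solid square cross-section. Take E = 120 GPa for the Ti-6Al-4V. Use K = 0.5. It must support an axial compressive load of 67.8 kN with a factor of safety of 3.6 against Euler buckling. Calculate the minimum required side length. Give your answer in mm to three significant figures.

Required P_cr = n·P = 3.6 × 67.8 = 244.1 kN
L_e = K·L = 0.5 × 4.12 = 2.060 m
Required I = P_cr·L_e²/(π²E) = 2.441×10^5 × 2.060² / (π² × 1.20×10^11) = 8.746×10^-7 m⁴
I_req = 8.746×10^5 mm⁴
Solid square: I = a⁴/12  ⇒  a = (12I)^(1/4) = (12×8.746×10^5)^(1/4) = 56.9 mm

a ≈ 56.9 mm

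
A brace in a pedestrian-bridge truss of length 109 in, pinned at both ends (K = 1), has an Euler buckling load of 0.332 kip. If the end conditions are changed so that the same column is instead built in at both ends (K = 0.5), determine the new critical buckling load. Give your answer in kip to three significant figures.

P_cr ∝ 1/K², so P_cr,new = P_cr,old × (K_old/K_new)² = 0.332 × (1/0.5)²
= 0.332 × 4.000 = 1.33 kip

P_cr ≈ 1.33 kip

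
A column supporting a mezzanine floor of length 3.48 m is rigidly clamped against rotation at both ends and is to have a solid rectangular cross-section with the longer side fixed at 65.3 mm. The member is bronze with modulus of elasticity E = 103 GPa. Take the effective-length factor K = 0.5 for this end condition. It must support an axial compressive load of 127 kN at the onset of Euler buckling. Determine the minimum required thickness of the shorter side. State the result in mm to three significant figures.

b ≈ 41.1 mm

L_e = K·L = 0.5 × 3.48 = 1.740 m
Required I = P_cr·L_e²/(π²E) = 1.270×10^5 × 1.740² / (π² × 1.03×10^11) = 3.782×10^-7 m⁴
I_req = 3.782×10^5 mm⁴
Rectangle, weak axis: I_min = h·b³/12 with h = 65.3 mm fixed  ⇒  b = (12I/h)^(1/3) = 41.1 mm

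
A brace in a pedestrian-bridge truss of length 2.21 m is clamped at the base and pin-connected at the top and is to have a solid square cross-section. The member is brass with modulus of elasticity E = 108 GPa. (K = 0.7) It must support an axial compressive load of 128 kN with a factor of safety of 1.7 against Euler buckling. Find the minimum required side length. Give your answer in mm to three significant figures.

a ≈ 49.2 mm

Required P_cr = n·P = 1.7 × 128 = 217.6 kN
L_e = K·L = 0.7 × 2.21 = 1.547 m
Required I = P_cr·L_e²/(π²E) = 2.176×10^5 × 1.547² / (π² × 1.08×10^11) = 4.886×10^-7 m⁴
I_req = 4.886×10^5 mm⁴
Solid square: I = a⁴/12  ⇒  a = (12I)^(1/4) = (12×4.886×10^5)^(1/4) = 49.2 mm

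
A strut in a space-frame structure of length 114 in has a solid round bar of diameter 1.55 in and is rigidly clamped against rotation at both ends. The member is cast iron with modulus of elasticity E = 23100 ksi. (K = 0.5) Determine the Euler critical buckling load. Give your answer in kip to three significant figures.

I = πd⁴/64 = π×1.55⁴/64 = 0.2833 in⁴
Effective length L_e = K·L = 0.5 × 114 = 57.00 in
P_cr = π²EI / L_e² = π² × 23100×10³ × 0.2833 / 57.00² = 1.988×10^4 lb

P_cr ≈ 19.9 kip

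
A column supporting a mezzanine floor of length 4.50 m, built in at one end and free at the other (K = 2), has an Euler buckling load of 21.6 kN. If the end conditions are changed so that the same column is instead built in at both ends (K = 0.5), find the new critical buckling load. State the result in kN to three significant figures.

P_cr ≈ 346 kN

P_cr ∝ 1/K², so P_cr,new = P_cr,old × (K_old/K_new)² = 21.6 × (2/0.5)²
= 21.6 × 16.00 = 346 kN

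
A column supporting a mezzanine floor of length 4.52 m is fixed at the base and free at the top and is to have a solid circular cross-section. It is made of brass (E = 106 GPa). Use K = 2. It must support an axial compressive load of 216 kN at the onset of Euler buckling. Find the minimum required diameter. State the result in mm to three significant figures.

L_e = K·L = 2 × 4.52 = 9.040 m
Required I = P_cr·L_e²/(π²E) = 2.160×10^5 × 9.040² / (π² × 1.06×10^11) = 1.687×10^-5 m⁴
I_req = 1.687×10^7 mm⁴
Solid circle: I = πd⁴/64  ⇒  d = (64I/π)^(1/4) = (64×1.687×10^7/π)^(1/4) = 136 mm

d ≈ 136 mm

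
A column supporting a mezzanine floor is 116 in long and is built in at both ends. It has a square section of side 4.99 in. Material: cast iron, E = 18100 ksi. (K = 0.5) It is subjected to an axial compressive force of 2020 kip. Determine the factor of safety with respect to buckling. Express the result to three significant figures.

I = a⁴/12 = 4.99⁴/12 = 51.67 in⁴
Effective length L_e = K·L = 0.5 × 116 = 58.00 in
P_cr = π²EI / L_e² = π² × 18100×10³ × 51.67 / 58.00² = 2.744×10^6 lb
Factor of safety n = P_cr / P = 2743.7 / 2020 = 1.36

n ≈ 1.36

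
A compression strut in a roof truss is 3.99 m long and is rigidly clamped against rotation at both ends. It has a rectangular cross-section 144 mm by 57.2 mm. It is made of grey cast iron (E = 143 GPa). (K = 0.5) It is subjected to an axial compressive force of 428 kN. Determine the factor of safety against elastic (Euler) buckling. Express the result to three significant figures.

Buckling occurs about the weak axis: I_min = h·b³/12 with b = 57.2 mm (the shorter side).
I_min = 144×57.2³/12 = 2.246×10^6 mm⁴
I = 2.246×10^6 mm⁴ = 2.246×10^-6 m⁴
Effective length L_e = K·L = 0.5 × 3.99 = 1.995 m
P_cr = π²EI / L_e² = π² × 143×10⁹ × 2.246×10^-6 / 1.995² = 7.964×10^5 N
Factor of safety n = P_cr / P = 796.38 / 428 = 1.86

n ≈ 1.86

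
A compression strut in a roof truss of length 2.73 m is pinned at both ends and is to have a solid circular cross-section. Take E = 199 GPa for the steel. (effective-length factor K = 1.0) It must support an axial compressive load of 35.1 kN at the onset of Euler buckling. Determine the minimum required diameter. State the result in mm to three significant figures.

L_e = K·L = 1 × 2.73 = 2.730 m
Required I = P_cr·L_e²/(π²E) = 3.510×10^4 × 2.730² / (π² × 1.99×10^11) = 1.332×10^-7 m⁴
I_req = 1.332×10^5 mm⁴
Solid circle: I = πd⁴/64  ⇒  d = (64I/π)^(1/4) = (64×1.332×10^5/π)^(1/4) = 40.6 mm

d ≈ 40.6 mm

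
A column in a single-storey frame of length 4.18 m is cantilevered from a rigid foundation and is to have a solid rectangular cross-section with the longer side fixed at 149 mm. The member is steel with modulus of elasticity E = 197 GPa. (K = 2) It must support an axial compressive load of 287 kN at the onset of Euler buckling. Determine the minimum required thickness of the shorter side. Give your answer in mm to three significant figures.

b ≈ 94.0 mm

L_e = K·L = 2 × 4.18 = 8.360 m
Required I = P_cr·L_e²/(π²E) = 2.870×10^5 × 8.360² / (π² × 1.97×10^11) = 1.032×10^-5 m⁴
I_req = 1.032×10^7 mm⁴
Rectangle, weak axis: I_min = h·b³/12 with h = 149 mm fixed  ⇒  b = (12I/h)^(1/3) = 94.0 mm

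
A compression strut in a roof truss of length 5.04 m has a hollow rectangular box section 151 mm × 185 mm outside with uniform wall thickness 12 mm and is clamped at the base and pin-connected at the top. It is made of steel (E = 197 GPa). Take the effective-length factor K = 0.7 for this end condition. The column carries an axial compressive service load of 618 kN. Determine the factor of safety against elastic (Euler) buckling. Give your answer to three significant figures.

Inner dimensions: h_i = 185 − 2×12 = 161.0 mm, b_i = 151 − 2×12 = 127.0 mm
Weak-axis I_min = (h_o·b_o³ − h_i·b_i³)/12 with b_o = 151, b_i = 127.0 mm (shorter outer/inner sides).
I_min = (185×151³ − 161.0×127.0³)/12 = 2.560×10^7 mm⁴
I = 2.560×10^7 mm⁴ = 2.560×10^-5 m⁴
Effective length L_e = K·L = 0.7 × 5.04 = 3.528 m
P_cr = π²EI / L_e² = π² × 197×10⁹ × 2.560×10^-5 / 3.528² = 3.998×10^6 N
Factor of safety n = P_cr / P = 3998.4 / 618 = 6.47

n ≈ 6.47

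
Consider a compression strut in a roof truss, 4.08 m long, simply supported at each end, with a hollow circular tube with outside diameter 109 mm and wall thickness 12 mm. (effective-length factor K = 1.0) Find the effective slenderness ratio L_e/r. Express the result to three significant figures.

Inner diameter d_i = 109 − 2×12 = 85.00 mm
I = π(d_o⁴ − d_i⁴)/64 = π(109⁴ − 85.00⁴)/64 = 4.367×10^6 mm⁴
A = 3.657×10^3 mm²;  r_min = √(I/A) = √(4.367×10^6/3.657×10^3) = 34.56 mm
L_e = K·L = 1 × 4.08 m = 4.080 m = 4080.0 mm
λ = L_e / r_min = 4080.0 / 34.56 = 118

λ ≈ 118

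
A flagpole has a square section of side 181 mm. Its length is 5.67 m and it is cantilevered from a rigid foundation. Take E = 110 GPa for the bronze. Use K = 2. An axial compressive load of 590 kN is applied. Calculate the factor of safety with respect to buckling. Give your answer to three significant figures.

I = a⁴/12 = 181⁴/12 = 8.944×10^7 mm⁴
I = 8.944×10^7 mm⁴ = 8.944×10^-5 m⁴
Effective length L_e = K·L = 2 × 5.67 = 11.34 m
P_cr = π²EI / L_e² = π² × 110×10⁹ × 8.944×10^-5 / 11.34² = 7.551×10^5 N
Factor of safety n = P_cr / P = 755.09 / 590 = 1.28

n ≈ 1.28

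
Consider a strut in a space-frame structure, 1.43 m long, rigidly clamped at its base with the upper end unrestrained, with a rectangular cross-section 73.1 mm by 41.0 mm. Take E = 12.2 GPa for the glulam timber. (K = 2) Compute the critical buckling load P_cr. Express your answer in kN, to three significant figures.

Buckling occurs about the weak axis: I_min = h·b³/12 with b = 41.0 mm (the shorter side).
I_min = 73.1×41.0³/12 = 4.198×10^5 mm⁴
I = 4.198×10^5 mm⁴ = 4.198×10^-7 m⁴
Effective length L_e = K·L = 2 × 1.43 = 2.860 m
P_cr = π²EI / L_e² = π² × 12.2×10⁹ × 4.198×10^-7 / 2.860² = 6.180×10^3 N

P_cr ≈ 6.18 kN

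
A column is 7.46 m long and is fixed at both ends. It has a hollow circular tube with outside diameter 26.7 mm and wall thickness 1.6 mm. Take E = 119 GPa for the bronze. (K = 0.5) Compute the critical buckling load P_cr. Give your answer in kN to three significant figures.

Inner diameter d_i = 26.7 − 2×1.6 = 23.50 mm
I = π(d_o⁴ − d_i⁴)/64 = π(26.7⁴ − 23.50⁴)/64 = 9.976×10^3 mm⁴
I = 9.976×10^3 mm⁴ = 9.976×10^-9 m⁴
Effective length L_e = K·L = 0.5 × 7.46 = 3.730 m
P_cr = π²EI / L_e² = π² × 119×10⁹ × 9.976×10^-9 / 3.730² = 842.2 N

P_cr ≈ 0.842 kN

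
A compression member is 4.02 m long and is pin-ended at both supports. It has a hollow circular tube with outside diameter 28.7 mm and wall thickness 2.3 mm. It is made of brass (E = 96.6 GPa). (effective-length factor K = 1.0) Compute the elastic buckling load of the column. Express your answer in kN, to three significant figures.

Inner diameter d_i = 28.7 − 2×2.3 = 24.10 mm
I = π(d_o⁴ − d_i⁴)/64 = π(28.7⁴ − 24.10⁴)/64 = 1.674×10^4 mm⁴
I = 1.674×10^4 mm⁴ = 1.674×10^-8 m⁴
Effective length L_e = K·L = 1 × 4.02 = 4.020 m
P_cr = π²EI / L_e² = π² × 96.6×10⁹ × 1.674×10^-8 / 4.020² = 987.9 N

P_cr ≈ 0.988 kN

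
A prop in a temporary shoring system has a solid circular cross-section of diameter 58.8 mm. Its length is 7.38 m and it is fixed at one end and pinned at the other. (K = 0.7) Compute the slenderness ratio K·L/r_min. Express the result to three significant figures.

For a solid circle r = d/4 = 58.8/4 = 14.70 mm
L_e = K·L = 0.7 × 7.38 m = 5.166 m = 5166.0 mm
λ = L_e / r_min = 5166.0 / 14.70 = 351

λ ≈ 351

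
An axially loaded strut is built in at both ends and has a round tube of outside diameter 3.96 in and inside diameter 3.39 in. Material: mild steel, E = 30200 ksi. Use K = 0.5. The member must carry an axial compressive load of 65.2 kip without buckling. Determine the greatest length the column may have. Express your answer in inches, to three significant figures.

L_max ≈ 320 in

d_o = 3.96 in, d_i = 3.39 in
I = π(d_o⁴ − d_i⁴)/64 = π(3.96⁴ − 3.390⁴)/64 = 5.588 in⁴
At the buckling limit P_cr = P = 6.520×10^4 lb
From P_cr = π²EI/(K·L)²:  L = (1/K)·√(π²EI/P_cr) = (1/0.5)·√(π²×3.02×10^7×5.588/6.520×10^4)
L = 320 in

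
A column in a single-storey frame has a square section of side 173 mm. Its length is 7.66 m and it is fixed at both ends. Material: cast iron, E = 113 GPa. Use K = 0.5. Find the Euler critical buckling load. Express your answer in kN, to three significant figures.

P_cr ≈ 5680 kN

I = a⁴/12 = 173⁴/12 = 7.465×10^7 mm⁴
I = 7.465×10^7 mm⁴ = 7.465×10^-5 m⁴
Effective length L_e = K·L = 0.5 × 7.66 = 3.830 m
P_cr = π²EI / L_e² = π² × 113×10⁹ × 7.465×10^-5 / 3.830² = 5.675×10^6 N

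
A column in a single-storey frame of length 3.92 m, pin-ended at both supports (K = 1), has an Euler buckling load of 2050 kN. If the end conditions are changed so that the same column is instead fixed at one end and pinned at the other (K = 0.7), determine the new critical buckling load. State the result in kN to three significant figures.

P_cr ≈ 4180 kN

P_cr ∝ 1/K², so P_cr,new = P_cr,old × (K_old/K_new)² = 2050 × (1/0.7)²
= 2050 × 2.041 = 4180 kN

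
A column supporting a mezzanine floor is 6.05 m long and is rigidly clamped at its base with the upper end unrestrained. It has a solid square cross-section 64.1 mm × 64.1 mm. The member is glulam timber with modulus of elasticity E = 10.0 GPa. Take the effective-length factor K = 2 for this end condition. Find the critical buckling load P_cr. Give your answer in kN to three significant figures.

I = a⁴/12 = 64.1⁴/12 = 1.407×10^6 mm⁴
I = 1.407×10^6 mm⁴ = 1.407×10^-6 m⁴
Effective length L_e = K·L = 2 × 6.05 = 12.10 m
P_cr = π²EI / L_e² = π² × 10.0×10⁹ × 1.407×10^-6 / 12.10² = 948.4 N

P_cr ≈ 0.948 kN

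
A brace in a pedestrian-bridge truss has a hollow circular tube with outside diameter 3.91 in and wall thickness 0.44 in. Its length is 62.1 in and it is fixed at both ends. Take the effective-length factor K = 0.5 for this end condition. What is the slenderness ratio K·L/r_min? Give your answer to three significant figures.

Inner diameter d_i = 3.91 − 2×0.44 = 3.030 in
I = π(d_o⁴ − d_i⁴)/64 = π(3.91⁴ − 3.030⁴)/64 = 7.335 in⁴
A = 4.797 in²;  r_min = √(I/A) = √(7.335/4.797) = 1.237 in
L_e = K·L = 0.5 × 62.1 = 31.05 in
λ = L_e / r_min = 31.050 / 1.237 = 25.1

λ ≈ 25.1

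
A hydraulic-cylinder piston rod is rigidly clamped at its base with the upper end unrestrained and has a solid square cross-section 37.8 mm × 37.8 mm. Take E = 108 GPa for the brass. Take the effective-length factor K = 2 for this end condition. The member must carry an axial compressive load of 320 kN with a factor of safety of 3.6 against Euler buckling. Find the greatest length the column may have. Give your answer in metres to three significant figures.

I = a⁴/12 = 37.8⁴/12 = 1.701×10^5 mm⁴
I = 1.701×10^-7 m⁴
Required critical load P_cr = n·P = 3.6 × 320 = 1152 kN = 1.152×10^6 N
From P_cr = π²EI/(K·L)²:  L = (1/K)·√(π²EI/P_cr) = (1/2)·√(π²×1.08×10^11×1.701×10^-7/1.152×10^6)
L = 0.198 m

L_max ≈ 0.198 m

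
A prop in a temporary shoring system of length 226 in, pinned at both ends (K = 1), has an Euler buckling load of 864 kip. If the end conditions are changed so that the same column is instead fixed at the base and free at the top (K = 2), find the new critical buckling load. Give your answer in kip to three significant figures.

P_cr ≈ 216 kip

P_cr ∝ 1/K², so P_cr,new = P_cr,old × (K_old/K_new)² = 864 × (1/2)²
= 864 × 0.2500 = 216 kip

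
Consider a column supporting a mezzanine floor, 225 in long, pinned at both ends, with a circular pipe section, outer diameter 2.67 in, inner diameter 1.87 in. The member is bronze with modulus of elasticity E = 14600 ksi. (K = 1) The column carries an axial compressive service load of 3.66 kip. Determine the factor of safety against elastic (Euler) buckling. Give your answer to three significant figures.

d_o = 2.67 in, d_i = 1.87 in
I = π(d_o⁴ − d_i⁴)/64 = π(2.67⁴ − 1.870⁴)/64 = 1.894 in⁴
Effective length L_e = K·L = 1 × 225 = 225.0 in
P_cr = π²EI / L_e² = π² × 14600×10³ × 1.894 / 225.0² = 5.392×10^3 lb
Factor of safety n = P_cr / P = 5.3922 / 3.66 = 1.47

n ≈ 1.47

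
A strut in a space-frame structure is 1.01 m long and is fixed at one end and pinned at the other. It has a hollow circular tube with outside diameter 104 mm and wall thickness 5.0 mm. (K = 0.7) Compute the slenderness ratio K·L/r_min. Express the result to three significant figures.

Inner diameter d_i = 104 − 2×5.0 = 94.00 mm
I = π(d_o⁴ − d_i⁴)/64 = π(104⁴ − 94.00⁴)/64 = 1.910×10^6 mm⁴
A = 1.555×10^3 mm²;  r_min = √(I/A) = √(1.910×10^6/1.555×10^3) = 35.05 mm
L_e = K·L = 0.7 × 1.01 m = 0.7070 m = 707.00 mm
λ = L_e / r_min = 707.00 / 35.05 = 20.2

λ ≈ 20.2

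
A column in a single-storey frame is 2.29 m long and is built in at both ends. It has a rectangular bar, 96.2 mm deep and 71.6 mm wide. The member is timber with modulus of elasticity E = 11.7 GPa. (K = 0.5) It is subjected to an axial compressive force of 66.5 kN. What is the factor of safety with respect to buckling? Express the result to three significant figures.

n ≈ 3.90

Buckling occurs about the weak axis: I_min = h·b³/12 with b = 71.6 mm (the shorter side).
I_min = 96.2×71.6³/12 = 2.943×10^6 mm⁴
I = 2.943×10^6 mm⁴ = 2.943×10^-6 m⁴
Effective length L_e = K·L = 0.5 × 2.29 = 1.145 m
P_cr = π²EI / L_e² = π² × 11.7×10⁹ × 2.943×10^-6 / 1.145² = 2.592×10^5 N
Factor of safety n = P_cr / P = 259.18 / 66.5 = 3.90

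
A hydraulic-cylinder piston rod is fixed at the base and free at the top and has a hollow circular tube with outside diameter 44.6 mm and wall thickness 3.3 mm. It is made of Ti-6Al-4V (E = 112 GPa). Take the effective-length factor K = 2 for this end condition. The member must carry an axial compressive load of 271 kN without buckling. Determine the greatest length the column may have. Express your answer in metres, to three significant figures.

Inner diameter d_i = 44.6 − 2×3.3 = 38.00 mm
I = π(d_o⁴ − d_i⁴)/64 = π(44.6⁴ − 38.00⁴)/64 = 9.187×10^4 mm⁴
I = 9.187×10^-8 m⁴
At the buckling limit P_cr = P = 2.710×10^5 N
From P_cr = π²EI/(K·L)²:  L = (1/K)·√(π²EI/P_cr) = (1/2)·√(π²×1.12×10^11×9.187×10^-8/2.710×10^5)
L = 0.306 m

L_max ≈ 0.306 m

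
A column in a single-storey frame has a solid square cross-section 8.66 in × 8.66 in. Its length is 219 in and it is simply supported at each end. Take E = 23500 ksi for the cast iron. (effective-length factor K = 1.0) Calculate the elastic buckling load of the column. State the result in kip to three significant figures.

P_cr ≈ 2270 kip

I = a⁴/12 = 8.66⁴/12 = 468.7 in⁴
Effective length L_e = K·L = 1 × 219 = 219.0 in
P_cr = π²EI / L_e² = π² × 23500×10³ × 468.7 / 219.0² = 2.267×10^6 lb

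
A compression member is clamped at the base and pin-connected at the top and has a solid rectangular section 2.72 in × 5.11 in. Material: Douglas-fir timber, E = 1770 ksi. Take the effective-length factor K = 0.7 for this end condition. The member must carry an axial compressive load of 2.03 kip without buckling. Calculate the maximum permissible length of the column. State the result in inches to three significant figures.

Buckling occurs about the weak axis: I_min = h·b³/12 with b = 2.72 in (the shorter side).
I_min = 5.11×2.72³/12 = 8.569 in⁴
At the buckling limit P_cr = P = 2.030×10^3 lb
From P_cr = π²EI/(K·L)²:  L = (1/K)·√(π²EI/P_cr) = (1/0.7)·√(π²×1.77×10^6×8.569/2.030×10^3)
L = 388 in

L_max ≈ 388 in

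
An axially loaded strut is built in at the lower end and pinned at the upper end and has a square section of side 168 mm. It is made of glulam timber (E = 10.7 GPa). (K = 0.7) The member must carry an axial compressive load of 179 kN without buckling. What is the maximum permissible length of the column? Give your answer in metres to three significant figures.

L_max ≈ 8.94 m

I = a⁴/12 = 168⁴/12 = 6.638×10^7 mm⁴
I = 6.638×10^-5 m⁴
At the buckling limit P_cr = P = 1.790×10^5 N
From P_cr = π²EI/(K·L)²:  L = (1/K)·√(π²EI/P_cr) = (1/0.7)·√(π²×1.07×10^10×6.638×10^-5/1.790×10^5)
L = 8.94 m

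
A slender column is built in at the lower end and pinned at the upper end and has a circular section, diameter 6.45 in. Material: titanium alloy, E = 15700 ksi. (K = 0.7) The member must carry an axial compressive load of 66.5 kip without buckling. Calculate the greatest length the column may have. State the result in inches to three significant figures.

L_max ≈ 636 in

I = πd⁴/64 = π×6.45⁴/64 = 84.96 in⁴
At the buckling limit P_cr = P = 6.650×10^4 lb
From P_cr = π²EI/(K·L)²:  L = (1/K)·√(π²EI/P_cr) = (1/0.7)·√(π²×1.57×10^7×84.96/6.650×10^4)
L = 636 in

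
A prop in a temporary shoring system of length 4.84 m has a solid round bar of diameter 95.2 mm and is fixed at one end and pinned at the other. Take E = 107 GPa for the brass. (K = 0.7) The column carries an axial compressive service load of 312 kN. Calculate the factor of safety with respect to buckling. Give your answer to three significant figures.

n ≈ 1.19

I = πd⁴/64 = π×95.2⁴/64 = 4.032×10^6 mm⁴
I = 4.032×10^6 mm⁴ = 4.032×10^-6 m⁴
Effective length L_e = K·L = 0.7 × 4.84 = 3.388 m
P_cr = π²EI / L_e² = π² × 107×10⁹ × 4.032×10^-6 / 3.388² = 3.709×10^5 N
Factor of safety n = P_cr / P = 370.95 / 312 = 1.19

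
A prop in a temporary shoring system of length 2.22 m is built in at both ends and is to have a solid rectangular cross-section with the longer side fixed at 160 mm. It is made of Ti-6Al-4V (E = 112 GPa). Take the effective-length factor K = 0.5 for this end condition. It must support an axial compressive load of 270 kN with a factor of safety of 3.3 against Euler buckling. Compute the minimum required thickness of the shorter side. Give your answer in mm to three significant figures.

Required P_cr = n·P = 3.3 × 270 = 891.0 kN
L_e = K·L = 0.5 × 2.22 = 1.110 m
Required I = P_cr·L_e²/(π²E) = 8.910×10^5 × 1.110² / (π² × 1.12×10^11) = 9.931×10^-7 m⁴
I_req = 9.931×10^5 mm⁴
Rectangle, weak axis: I_min = h·b³/12 with h = 160 mm fixed  ⇒  b = (12I/h)^(1/3) = 42.1 mm

b ≈ 42.1 mm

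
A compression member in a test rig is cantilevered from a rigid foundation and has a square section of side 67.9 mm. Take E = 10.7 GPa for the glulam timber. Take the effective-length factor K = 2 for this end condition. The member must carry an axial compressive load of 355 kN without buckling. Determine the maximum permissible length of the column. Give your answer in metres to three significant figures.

I = a⁴/12 = 67.9⁴/12 = 1.771×10^6 mm⁴
I = 1.771×10^-6 m⁴
At the buckling limit P_cr = P = 3.550×10^5 N
From P_cr = π²EI/(K·L)²:  L = (1/K)·√(π²EI/P_cr) = (1/2)·√(π²×1.07×10^10×1.771×10^-6/3.550×10^5)
L = 0.363 m

L_max ≈ 0.363 m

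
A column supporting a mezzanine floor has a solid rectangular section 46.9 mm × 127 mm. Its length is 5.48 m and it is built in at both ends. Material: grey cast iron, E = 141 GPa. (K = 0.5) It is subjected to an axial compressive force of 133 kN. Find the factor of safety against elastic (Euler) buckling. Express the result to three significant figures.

Buckling occurs about the weak axis: I_min = h·b³/12 with b = 46.9 mm (the shorter side).
I_min = 127×46.9³/12 = 1.092×10^6 mm⁴
I = 1.092×10^6 mm⁴ = 1.092×10^-6 m⁴
Effective length L_e = K·L = 0.5 × 5.48 = 2.740 m
P_cr = π²EI / L_e² = π² × 141×10⁹ × 1.092×10^-6 / 2.740² = 2.024×10^5 N
Factor of safety n = P_cr / P = 202.38 / 133 = 1.52

n ≈ 1.52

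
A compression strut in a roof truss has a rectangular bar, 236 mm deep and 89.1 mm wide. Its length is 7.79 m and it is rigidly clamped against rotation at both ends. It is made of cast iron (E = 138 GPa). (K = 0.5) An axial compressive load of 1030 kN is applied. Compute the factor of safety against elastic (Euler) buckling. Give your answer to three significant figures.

n ≈ 1.21

Buckling occurs about the weak axis: I_min = h·b³/12 with b = 89.1 mm (the shorter side).
I_min = 236×89.1³/12 = 1.391×10^7 mm⁴
I = 1.391×10^7 mm⁴ = 1.391×10^-5 m⁴
Effective length L_e = K·L = 0.5 × 7.79 = 3.895 m
P_cr = π²EI / L_e² = π² × 138×10⁹ × 1.391×10^-5 / 3.895² = 1.249×10^6 N
Factor of safety n = P_cr / P = 1248.9 / 1030 = 1.21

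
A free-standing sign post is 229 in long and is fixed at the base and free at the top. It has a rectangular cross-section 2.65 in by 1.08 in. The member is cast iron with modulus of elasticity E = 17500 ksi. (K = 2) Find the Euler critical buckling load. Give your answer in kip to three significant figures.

Buckling occurs about the weak axis: I_min = h·b³/12 with b = 1.08 in (the shorter side).
I_min = 2.65×1.08³/12 = 0.2782 in⁴
Effective length L_e = K·L = 2 × 229 = 458.0 in
P_cr = π²EI / L_e² = π² × 17500×10³ × 0.2782 / 458.0² = 229.1 lb

P_cr ≈ 0.229 kip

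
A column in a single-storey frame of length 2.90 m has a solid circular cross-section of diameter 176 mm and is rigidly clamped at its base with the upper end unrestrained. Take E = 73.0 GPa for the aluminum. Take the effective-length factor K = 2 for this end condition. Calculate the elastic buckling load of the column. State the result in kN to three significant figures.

I = πd⁴/64 = π×176⁴/64 = 4.710×10^7 mm⁴
I = 4.710×10^7 mm⁴ = 4.710×10^-5 m⁴
Effective length L_e = K·L = 2 × 2.90 = 5.800 m
P_cr = π²EI / L_e² = π² × 73.0×10⁹ × 4.710×10^-5 / 5.800² = 1.009×10^6 N

P_cr ≈ 1010 kN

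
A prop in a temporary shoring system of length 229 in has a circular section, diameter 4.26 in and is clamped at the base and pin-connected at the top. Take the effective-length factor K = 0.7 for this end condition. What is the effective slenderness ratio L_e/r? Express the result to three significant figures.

I = πd⁴/64 = π×4.26⁴/64 = 16.17 in⁴
A = 14.25 in²;  r_min = √(I/A) = √(16.17/14.25) = 1.065 in
L_e = K·L = 0.7 × 229 = 160.3 in
λ = L_e / r_min = 160.30 / 1.065 = 151

λ ≈ 151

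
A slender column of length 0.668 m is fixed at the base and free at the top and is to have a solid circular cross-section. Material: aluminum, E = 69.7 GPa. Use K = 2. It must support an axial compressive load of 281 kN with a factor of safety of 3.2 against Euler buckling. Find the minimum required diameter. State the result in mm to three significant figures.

Required P_cr = n·P = 3.2 × 281 = 899.2 kN
L_e = K·L = 2 × 0.668 = 1.336 m
Required I = P_cr·L_e²/(π²E) = 8.992×10^5 × 1.336² / (π² × 6.97×10^10) = 2.333×10^-6 m⁴
I_req = 2.333×10^6 mm⁴
Solid circle: I = πd⁴/64  ⇒  d = (64I/π)^(1/4) = (64×2.333×10^6/π)^(1/4) = 83.0 mm

d ≈ 83.0 mm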